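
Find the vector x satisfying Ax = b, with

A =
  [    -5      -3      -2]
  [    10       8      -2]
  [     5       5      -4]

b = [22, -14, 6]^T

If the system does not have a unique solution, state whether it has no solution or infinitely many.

Row-reduce:
R1 ← R1 / (-5).
R2 ← R2 − 10·R1.
R3 ← R3 − 5·R1.
R2 ← R2 / (2).
R1 ← R1 − 3/5·R2.
R3 ← R3 − 2·R2.
Row 3 reduces to 0 = -2, a contradiction. The system is inconsistent.

no solution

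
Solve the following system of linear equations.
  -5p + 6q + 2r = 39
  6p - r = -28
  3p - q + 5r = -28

Row-reduce the augmented matrix:
R1 ← R1 / (-5).
R2 ← R2 − 6·R1.
R3 ← R3 − 3·R1.
R2 ← R2 / (36/5).
R1 ← R1 + 6/5·R2.
R3 ← R3 − 13/5·R2.
R3 ← R3 / (205/36).
R1 ← R1 + 1/6·R3.
R2 ← R2 − 7/36·R3.
Reading off the reduced rows gives p = -5, q = 3, r = -2.

p = -5, q = 3, r = -2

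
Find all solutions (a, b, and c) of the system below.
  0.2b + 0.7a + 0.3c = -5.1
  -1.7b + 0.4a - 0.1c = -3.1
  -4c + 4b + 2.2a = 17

Row-reduce the augmented matrix:
R1 ← R1 / (7/10).
R2 ← R2 − 2/5·R1.
R3 ← R3 − 11/5·R1.
R2 ← R2 / (-127/70).
R1 ← R1 − 2/7·R2.
R3 ← R3 − 118/35·R2.
R3 ← R3 / (-3459/635).
R1 ← R1 − 49/127·R3.
R2 ← R2 − 19/127·R3.
Reading off the reduced rows gives a = -5, b = 1, c = -6.

a = -5, b = 1, c = -6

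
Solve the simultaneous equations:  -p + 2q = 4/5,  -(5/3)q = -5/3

p = 6/5, q = 1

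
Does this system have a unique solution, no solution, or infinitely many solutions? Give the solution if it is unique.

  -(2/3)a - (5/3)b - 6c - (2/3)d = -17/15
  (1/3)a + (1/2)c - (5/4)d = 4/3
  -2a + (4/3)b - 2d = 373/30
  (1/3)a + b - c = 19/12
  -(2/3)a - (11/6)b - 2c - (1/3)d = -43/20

Row-reduce the augmented matrix:
R1 ← R1 / (-2/3).
R2 ← R2 − 1/3·R1.
R3 ← R3 + 2·R1.
R4 ← R4 − 1/3·R1.
R5 ← R5 + 2/3·R1.
R2 ← R2 / (-5/6).
R1 ← R1 − 5/2·R2.
R3 ← R3 − 19/3·R2.
R4 ← R4 − 1/6·R2.
R5 ← R5 + 1/6·R2.
R3 ← R3 / (-1).
R1 ← R1 − 3/2·R3.
R2 ← R2 − 3·R3.
R4 ← R4 + 9/2·R3.
R5 ← R5 − 9/2·R3.
R4 ← R4 / (107/2).
R1 ← R1 + 109/5·R4.
R2 ← R2 + 171/5·R4.
R3 ← R3 − 361/30·R4.
R5 ← R5 + 107/2·R4.
R5 reduces to 0 = 0, so the extra equation is consistent.
Reading off the reduced rows gives a = -11/4, b = 5/2, c = 0, d = -9/5.

a = -11/4, b = 5/2, c = 0, d = -9/5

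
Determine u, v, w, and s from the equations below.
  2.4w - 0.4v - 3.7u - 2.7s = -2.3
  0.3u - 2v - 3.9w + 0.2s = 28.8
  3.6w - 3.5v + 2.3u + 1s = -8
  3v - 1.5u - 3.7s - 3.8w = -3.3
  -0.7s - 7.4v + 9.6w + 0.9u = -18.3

Row-reduce the augmented matrix:
R1 ← R1 / (-37/10).
R2 ← R2 − 3/10·R1.
R3 ← R3 − 23/10·R1.
R4 ← R4 + 3/2·R1.
R5 ← R5 − 9/10·R1.
R2 ← R2 / (-376/185).
R1 ← R1 − 4/37·R2.
R3 ← R3 + 1387/370·R2.
R4 ← R4 − 117/37·R2.
R5 ← R5 + 1387/185·R2.
R3 ← R3 / (17937/1504).
R1 ← R1 + 159/188·R3.
R2 ← R2 − 1371/752·R3.
R4 ← R4 + 39623/3760·R3.
R5 ← R5 − 17937/752·R3.
R4 ← R4 / (-478832/149475).
R1 ← R1 − 6807/9965·R4.
R2 ← R2 − 1073/9965·R4.
R3 ← R3 + 1613/29895·R4.
R5 reduces to 0 = 0, so the extra equation is consistent.
Reading off the reduced rows gives u = -5, v = -5, w = -5, s = 4.

u = -5, v = -5, w = -5, s = 4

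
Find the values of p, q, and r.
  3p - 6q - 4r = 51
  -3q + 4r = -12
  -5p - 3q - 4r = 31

Row-reduce the augmented matrix:
R1 ← R1 / (3).
R3 ← R3 + 5·R1.
R2 ← R2 / (-3).
R1 ← R1 + 2·R2.
R3 ← R3 + 13·R2.
R3 ← R3 / (-28).
R1 ← R1 + 4·R3.
R2 ← R2 + 4/3·R3.
Reading off the reduced rows gives p = 1, q = -4, r = -6.

p = 1, q = -4, r = -6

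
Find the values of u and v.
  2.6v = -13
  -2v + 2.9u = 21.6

u = 4, v = -5

Row-reduce the augmented matrix:
Swap R1 and R2.
R1 ← R1 / (29/10).
R2 ← R2 / (13/5).
R1 ← R1 + 20/29·R2.
Reading off the reduced rows gives u = 4, v = -5.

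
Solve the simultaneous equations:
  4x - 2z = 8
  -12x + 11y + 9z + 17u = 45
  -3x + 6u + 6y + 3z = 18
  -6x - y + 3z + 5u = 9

infinitely many solutions

Row-reduce:
R1 ← R1 / (4).
R2 ← R2 + 12·R1.
R3 ← R3 + 3·R1.
R4 ← R4 + 6·R1.
R2 ← R2 / (11).
R3 ← R3 − 6·R2.
R4 ← R4 + 1·R2.
R3 ← R3 / (-3/22).
R1 ← R1 + 1/2·R3.
R2 ← R2 − 3/11·R3.
R4 ← R4 − 3/11·R3.
Rank is 3 with 4 unknowns, leaving u free.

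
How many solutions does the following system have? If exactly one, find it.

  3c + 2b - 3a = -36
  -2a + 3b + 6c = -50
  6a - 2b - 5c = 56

a = 4, b = -6, c = -4

Row-reduce the augmented matrix:
R1 ← R1 / (-3).
R2 ← R2 + 2·R1.
R3 ← R3 − 6·R1.
R2 ← R2 / (5/3).
R1 ← R1 + 2/3·R2.
R3 ← R3 − 2·R2.
R3 ← R3 / (-19/5).
R1 ← R1 − 3/5·R3.
R2 ← R2 − 12/5·R3.
Reading off the reduced rows gives a = 4, b = -6, c = -4.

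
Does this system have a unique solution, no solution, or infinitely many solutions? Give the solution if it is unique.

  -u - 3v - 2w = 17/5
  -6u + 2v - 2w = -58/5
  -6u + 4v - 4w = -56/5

Row-reduce the augmented matrix:
R1 ← R1 / (-1).
R2 ← R2 + 6·R1.
R3 ← R3 + 6·R1.
R2 ← R2 / (20).
R1 ← R1 − 3·R2.
R3 ← R3 − 22·R2.
R3 ← R3 / (-3).
R1 ← R1 − 1/2·R3.
R2 ← R2 − 1/2·R3.
Reading off the reduced rows gives u = 2, v = -1, w = -6/5.

u = 2, v = -1, w = -6/5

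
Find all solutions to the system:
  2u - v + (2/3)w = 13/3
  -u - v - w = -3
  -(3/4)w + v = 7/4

u = 3, v = 1, w = -1

Row-reduce the augmented matrix:
R1 ← R1 / (2).
R2 ← R2 + 1·R1.
R2 ← R2 / (-3/2).
R1 ← R1 + 1/2·R2.
R3 ← R3 − 1·R2.
R3 ← R3 / (-43/36).
R1 ← R1 − 5/9·R3.
R2 ← R2 − 4/9·R3.
Reading off the reduced rows gives u = 3, v = 1, w = -1.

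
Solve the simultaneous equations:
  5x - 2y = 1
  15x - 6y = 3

infinitely many solutions

Row-reduce:
R1 ← R1 / (5).
R2 ← R2 − 15·R1.
Rank is 1 with 2 unknowns, leaving y free.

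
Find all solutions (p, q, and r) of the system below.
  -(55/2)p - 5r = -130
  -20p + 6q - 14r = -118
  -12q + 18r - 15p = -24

Row-reduce:
R1 ← R1 / (-55/2).
R2 ← R2 + 20·R1.
R3 ← R3 + 15·R1.
R2 ← R2 / (6).
R3 ← R3 + 12·R2.
Rank is 2 with 3 unknowns, leaving r free.

infinitely many solutions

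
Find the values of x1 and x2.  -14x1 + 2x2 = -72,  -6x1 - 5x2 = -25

Row-reduce the augmented matrix:
R1 ← R1 / (-14).
R2 ← R2 + 6·R1.
R2 ← R2 / (-41/7).
R1 ← R1 + 1/7·R2.
Reading off the reduced rows gives x1 = 5, x2 = -1.

x1 = 5, x2 = -1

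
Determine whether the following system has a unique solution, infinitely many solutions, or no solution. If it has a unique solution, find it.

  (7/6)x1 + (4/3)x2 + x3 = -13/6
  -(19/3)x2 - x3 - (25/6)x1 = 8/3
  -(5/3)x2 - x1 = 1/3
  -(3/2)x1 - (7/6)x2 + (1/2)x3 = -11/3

no solution

Row-reduce:
R1 ← R1 / (7/6).
R2 ← R2 + 25/6·R1.
R3 ← R3 + 1·R1.
R4 ← R4 + 3/2·R1.
R2 ← R2 / (-11/7).
R1 ← R1 − 8/7·R2.
R3 ← R3 + 11/21·R2.
R4 ← R4 − 23/42·R2.
Swap R3 and R4.
R3 ← R3 / (59/22).
R1 ← R1 − 30/11·R3.
R2 ← R2 + 18/11·R3.
Row 4 reduces to 0 = 1/6, a contradiction. The system is inconsistent.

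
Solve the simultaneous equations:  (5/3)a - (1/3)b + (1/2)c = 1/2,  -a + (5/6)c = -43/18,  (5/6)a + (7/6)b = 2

Row-reduce the augmented matrix:
R1 ← R1 / (5/3).
R2 ← R2 + 1·R1.
R3 ← R3 − 5/6·R1.
R2 ← R2 / (-1/5).
R1 ← R1 + 1/5·R2.
R3 ← R3 − 4/3·R2.
R3 ← R3 / (263/36).
R1 ← R1 + 5/6·R3.
R2 ← R2 + 17/3·R3.
Reading off the reduced rows gives a = 1, b = 1, c = -5/3.

a = 1, b = 1, c = -5/3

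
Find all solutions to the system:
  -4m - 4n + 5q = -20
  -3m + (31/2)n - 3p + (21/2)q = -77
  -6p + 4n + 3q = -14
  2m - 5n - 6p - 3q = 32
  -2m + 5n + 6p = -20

Row-reduce:
R1 ← R1 / (-4).
R2 ← R2 + 3·R1.
R4 ← R4 − 2·R1.
R5 ← R5 + 2·R1.
R2 ← R2 / (37/2).
R1 ← R1 − 1·R2.
R3 ← R3 − 4·R2.
R4 ← R4 + 7·R2.
R5 ← R5 − 7·R2.
R3 ← R3 / (-198/37).
R1 ← R1 − 6/37·R3.
R2 ← R2 + 6/37·R3.
R4 ← R4 + 264/37·R3.
R5 ← R5 − 264/37·R3.
Swap R4 and R5.
R4 ← R4 / (-3).
R1 ← R1 + 69/44·R4.
R2 ← R2 − 7/22·R4.
R3 ← R3 + 19/66·R4.
Row 5 reduces to 0 = -2/3, a contradiction. The system is inconsistent.

no solution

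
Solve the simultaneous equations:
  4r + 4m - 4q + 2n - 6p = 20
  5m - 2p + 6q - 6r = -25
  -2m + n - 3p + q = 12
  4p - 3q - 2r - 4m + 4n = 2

Row-reduce:
R1 ← R1 / (4).
R2 ← R2 − 5·R1.
R3 ← R3 + 2·R1.
R4 ← R4 + 4·R1.
R2 ← R2 / (-5/2).
R1 ← R1 − 1/2·R2.
R3 ← R3 − 2·R2.
R4 ← R4 − 6·R2.
R3 ← R3 / (-8/5).
R1 ← R1 + 2/5·R3.
R2 ← R2 + 11/5·R3.
R4 ← R4 − 56/5·R3.
R4 ← R4 / (74).
R1 ← R1 + 3/4·R4.
R2 ← R2 + 121/8·R4.
R3 ← R3 + 39/8·R4.
Rank is 4 with 5 unknowns, leaving r free.

infinitely many solutions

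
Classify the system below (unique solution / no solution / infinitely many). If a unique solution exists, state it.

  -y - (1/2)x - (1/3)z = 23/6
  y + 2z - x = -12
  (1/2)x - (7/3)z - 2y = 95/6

Row-reduce:
R1 ← R1 / (-1/2).
R2 ← R2 + 1·R1.
R3 ← R3 − 1/2·R1.
R2 ← R2 / (3).
R1 ← R1 − 2·R2.
R3 ← R3 + 3·R2.
Rank is 2 with 3 unknowns, leaving z free.

infinitely many solutions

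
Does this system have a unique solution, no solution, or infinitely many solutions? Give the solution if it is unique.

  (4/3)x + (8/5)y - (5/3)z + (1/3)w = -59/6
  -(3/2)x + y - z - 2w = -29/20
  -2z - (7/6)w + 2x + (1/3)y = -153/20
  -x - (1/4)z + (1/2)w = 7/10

Row-reduce the augmented matrix:
R1 ← R1 / (4/3).
R2 ← R2 + 3/2·R1.
R3 ← R3 − 2·R1.
R4 ← R4 + 1·R1.
R2 ← R2 / (14/5).
R1 ← R1 − 6/5·R2.
R3 ← R3 + 31/15·R2.
R4 ← R4 − 6/5·R2.
R3 ← R3 / (-545/336).
R1 ← R1 + 1/56·R3.
R2 ← R2 + 115/112·R3.
R4 ← R4 + 15/56·R3.
R4 ← R4 / (837/436).
R1 ← R1 − 533/545·R4.
R2 ← R2 − 269/218·R4.
R3 ← R3 − 963/545·R4.
Reading off the reduced rows gives x = -3/2, y = -5/2, z = 11/5, w = -1/2.

x = -3/2, y = -5/2, z = 11/5, w = -1/2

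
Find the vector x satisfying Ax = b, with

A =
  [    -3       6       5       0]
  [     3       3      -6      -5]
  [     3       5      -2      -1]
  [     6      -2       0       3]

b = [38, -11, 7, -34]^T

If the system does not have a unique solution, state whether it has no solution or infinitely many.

Row-reduce the augmented matrix:
R1 ← R1 / (-3).
R2 ← R2 − 3·R1.
R3 ← R3 − 3·R1.
R4 ← R4 − 6·R1.
R2 ← R2 / (9).
R1 ← R1 + 2·R2.
R3 ← R3 − 11·R2.
R4 ← R4 − 10·R2.
R3 ← R3 / (38/9).
R1 ← R1 + 17/9·R3.
R2 ← R2 + 1/9·R3.
R4 ← R4 − 100/9·R3.
R4 ← R4 / (-93/19).
R1 ← R1 − 67/57·R4.
R2 ← R2 + 8/19·R4.
R3 ← R3 − 23/19·R4.
Reading off the reduced rows gives x_1 = -6, x_2 = 5, x_3 = -2, x_4 = 4.

x_1 = -6, x_2 = 5, x_3 = -2, x_4 = 4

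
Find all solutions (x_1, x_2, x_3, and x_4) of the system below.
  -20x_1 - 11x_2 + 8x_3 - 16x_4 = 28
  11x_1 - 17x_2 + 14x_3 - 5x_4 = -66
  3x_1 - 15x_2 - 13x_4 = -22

Row-reduce:
R1 ← R1 / (-20).
R2 ← R2 − 11·R1.
R3 ← R3 − 3·R1.
R2 ← R2 / (-461/20).
R1 ← R1 − 11/20·R2.
R3 ← R3 + 333/20·R2.
R3 ← R3 / (-5574/461).
R1 ← R1 − 18/461·R3.
R2 ← R2 + 368/461·R3.
Rank is 3 with 4 unknowns, leaving x_4 free.

infinitely many solutions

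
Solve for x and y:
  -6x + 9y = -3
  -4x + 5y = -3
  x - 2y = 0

x = 2, y = 1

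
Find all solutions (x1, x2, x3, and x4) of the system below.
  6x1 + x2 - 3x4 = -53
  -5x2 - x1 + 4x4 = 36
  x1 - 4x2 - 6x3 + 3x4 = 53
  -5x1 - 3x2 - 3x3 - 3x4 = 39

Row-reduce the augmented matrix:
R1 ← R1 / (6).
R2 ← R2 + 1·R1.
R3 ← R3 − 1·R1.
R4 ← R4 + 5·R1.
R2 ← R2 / (-29/6).
R1 ← R1 − 1/6·R2.
R3 ← R3 + 25/6·R2.
R4 ← R4 + 13/6·R2.
R3 ← R3 / (-6).
R4 ← R4 + 3·R3.
R4 ← R4 / (-212/29).
R1 ← R1 + 11/29·R4.
R2 ← R2 + 21/29·R4.
R3 ← R3 + 7/87·R4.
Reading off the reduced rows gives x1 = -6, x2 = -2, x3 = -6, x4 = 5.

x1 = -6, x2 = -2, x3 = -6, x4 = 5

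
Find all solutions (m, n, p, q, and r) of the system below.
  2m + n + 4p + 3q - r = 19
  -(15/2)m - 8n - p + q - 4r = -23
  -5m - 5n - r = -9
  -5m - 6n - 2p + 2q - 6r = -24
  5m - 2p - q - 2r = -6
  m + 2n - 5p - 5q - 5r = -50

Row-reduce:
R1 ← R1 / (2).
R2 ← R2 + 15/2·R1.
R3 ← R3 + 5·R1.
R4 ← R4 + 5·R1.
R5 ← R5 − 5·R1.
R6 ← R6 − 1·R1.
R2 ← R2 / (-17/4).
R1 ← R1 − 1/2·R2.
R3 ← R3 + 5/2·R2.
R4 ← R4 + 7/2·R2.
R5 ← R5 + 5/2·R2.
R6 ← R6 − 3/2·R2.
R3 ← R3 / (30/17).
R1 ← R1 − 62/17·R3.
R2 ← R2 + 56/17·R3.
R4 ← R4 + 60/17·R3.
R5 ← R5 + 344/17·R3.
R6 ← R6 + 35/17·R3.
Swap R4 and R5.
R4 ← R4 / (-37/3).
R1 ← R1 − 7/3·R4.
R2 ← R2 + 7/3·R4.
R3 ← R3 − 1/6·R4.
R6 ← R6 + 11/6·R4.
Swap R5 and R6.
R5 ← R5 / (-1583/185).
R1 ← R1 + 64/185·R5.
R2 ← R2 − 101/185·R5.
R3 ← R3 − 154/185·R5.
R4 ← R4 + 258/185·R5.
Row 6 reduces to 0 = 4, a contradiction. The system is inconsistent.

no solution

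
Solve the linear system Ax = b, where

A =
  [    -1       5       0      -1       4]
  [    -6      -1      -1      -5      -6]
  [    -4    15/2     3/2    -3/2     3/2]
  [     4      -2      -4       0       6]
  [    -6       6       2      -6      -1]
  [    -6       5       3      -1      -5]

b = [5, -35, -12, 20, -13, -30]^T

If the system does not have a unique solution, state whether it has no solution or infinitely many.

no solution

Row-reduce:
R1 ← R1 / (-1).
R2 ← R2 + 6·R1.
R3 ← R3 + 4·R1.
R4 ← R4 − 4·R1.
R5 ← R5 + 6·R1.
R6 ← R6 + 6·R1.
R2 ← R2 / (-31).
R1 ← R1 + 5·R2.
R3 ← R3 + 25/2·R2.
R4 ← R4 − 18·R2.
R5 ← R5 + 24·R2.
R6 ← R6 + 25·R2.
R3 ← R3 / (59/31).
R1 ← R1 − 5/31·R3.
R2 ← R2 − 1/31·R3.
R4 ← R4 + 142/31·R3.
R5 ← R5 − 86/31·R3.
R6 ← R6 − 118/31·R3.
R4 ← R4 / (96/59).
R1 ← R1 − 39/59·R4.
R2 ← R2 + 4/59·R4.
R3 ← R3 − 65/59·R4.
R5 ← R5 + 226/59·R4.
R5 ← R5 / (-53/48).
R1 ← R1 − 49/32·R5.
R2 ← R2 − 23/24·R5.
R3 ← R3 + 43/96·R5.
R4 ← R4 + 71/96·R5.
Row 6 reduces to 0 = 4, a contradiction. The system is inconsistent.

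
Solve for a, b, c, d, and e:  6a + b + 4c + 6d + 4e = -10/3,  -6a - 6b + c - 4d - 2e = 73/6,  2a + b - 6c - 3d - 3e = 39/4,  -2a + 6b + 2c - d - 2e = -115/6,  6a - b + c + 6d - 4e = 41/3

Row-reduce the augmented matrix:
R1 ← R1 / (6).
R2 ← R2 + 6·R1.
R3 ← R3 − 2·R1.
R4 ← R4 + 2·R1.
R5 ← R5 − 6·R1.
R2 ← R2 / (-5).
R1 ← R1 − 1/6·R2.
R3 ← R3 − 2/3·R2.
R4 ← R4 − 19/3·R2.
R5 ← R5 + 2·R2.
R3 ← R3 / (-20/3).
R1 ← R1 − 5/6·R3.
R2 ← R2 + 1·R3.
R4 ← R4 − 29/3·R3.
R5 ← R5 + 5·R3.
R4 ← R4 / (-333/100).
R1 ← R1 − 19/40·R4.
R2 ← R2 − 31/100·R4.
R3 ← R3 − 71/100·R4.
R5 ← R5 − 11/4·R4.
R5 ← R5 / (-3023/333).
R1 ← R1 + 233/666·R5.
R2 ← R2 + 55/333·R5.
R3 ← R3 + 83/333·R5.
R4 ← R4 − 403/333·R5.
Reading off the reduced rows gives a = 2, b = -3, c = -1/3, d = -1, e = -5/4.

a = 2, b = -3, c = -1/3, d = -1, e = -5/4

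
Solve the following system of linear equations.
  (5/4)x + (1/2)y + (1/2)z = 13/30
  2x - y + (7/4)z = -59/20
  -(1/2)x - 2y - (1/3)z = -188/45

x = -2/3, y = 11/5, z = 1/3

Row-reduce the augmented matrix:
R1 ← R1 / (5/4).
R2 ← R2 − 2·R1.
R3 ← R3 + 1/2·R1.
R2 ← R2 / (-9/5).
R1 ← R1 − 2/5·R2.
R3 ← R3 + 9/5·R2.
R3 ← R3 / (-13/12).
R1 ← R1 − 11/18·R3.
R2 ← R2 + 19/36·R3.
Reading off the reduced rows gives x = -2/3, y = 11/5, z = 1/3.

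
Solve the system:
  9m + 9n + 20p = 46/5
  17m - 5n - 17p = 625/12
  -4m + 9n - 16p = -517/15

Row-reduce the augmented matrix:
R1 ← R1 / (9).
R2 ← R2 − 17·R1.
R3 ← R3 + 4·R1.
R2 ← R2 / (-22).
R1 ← R1 − 1·R2.
R3 ← R3 − 13·R2.
R3 ← R3 / (-7817/198).
R1 ← R1 + 53/198·R3.
R2 ← R2 − 493/198·R3.
Reading off the reduced rows gives m = 8/3, n = -11/5, p = 1/4.

m = 8/3, n = -11/5, p = 1/4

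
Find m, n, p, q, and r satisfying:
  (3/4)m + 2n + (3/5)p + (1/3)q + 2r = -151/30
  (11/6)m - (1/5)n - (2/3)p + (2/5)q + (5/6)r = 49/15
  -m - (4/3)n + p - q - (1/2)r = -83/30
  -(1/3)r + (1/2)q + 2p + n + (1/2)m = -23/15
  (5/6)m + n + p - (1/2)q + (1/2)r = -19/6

m = 8/5, n = -1, p = -3/2, q = 2, r = -2

Row-reduce the augmented matrix:
R1 ← R1 / (3/4).
R2 ← R2 − 11/6·R1.
R3 ← R3 + 1·R1.
R4 ← R4 − 1/2·R1.
R5 ← R5 − 5/6·R1.
R2 ← R2 / (-229/45).
R1 ← R1 − 8/3·R2.
R3 ← R3 − 4/3·R2.
R4 ← R4 + 1/3·R2.
R5 ← R5 + 11/9·R2.
R3 ← R3 / (1421/1145).
R1 ← R1 + 364/1145·R3.
R2 ← R2 − 96/229·R3.
R4 ← R4 − 1992/1145·R3.
R5 ← R5 − 581/687·R3.
R4 ← R4 / (3513/2842).
R1 ← R1 − 104/1827·R4.
R2 ← R2 − 1304/4263·R4.
R3 ← R3 + 6845/12789·R4.
R5 ← R5 + 3487/10962·R4.
R5 ← R5 / (-642913/284553).
R1 ← R1 − 91066/94851·R5.
R2 ← R2 − 72953/63234·R5.
R3 ← R3 + 73445/189702·R5.
R4 ← R4 + 25141/10539·R5.
Reading off the reduced rows gives m = 8/5, n = -1, p = -3/2, q = 2, r = -2.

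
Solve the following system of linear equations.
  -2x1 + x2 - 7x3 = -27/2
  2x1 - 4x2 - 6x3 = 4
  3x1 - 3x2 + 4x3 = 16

Row-reduce:
R1 ← R1 / (-2).
R2 ← R2 − 2·R1.
R3 ← R3 − 3·R1.
R2 ← R2 / (-3).
R1 ← R1 + 1/2·R2.
R3 ← R3 + 3/2·R2.
Row 3 reduces to 0 = 1/2, a contradiction. The system is inconsistent.

no solution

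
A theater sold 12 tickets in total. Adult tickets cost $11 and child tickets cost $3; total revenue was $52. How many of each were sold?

Let a = adult tickets, c = child tickets.
  c + a = 12
  11a + 3c = 52
From equation 1: a = 12 − c.
Substitute into equation 2 and solve: c = 10.
Then a = 2.

adult tickets: 2, child tickets: 10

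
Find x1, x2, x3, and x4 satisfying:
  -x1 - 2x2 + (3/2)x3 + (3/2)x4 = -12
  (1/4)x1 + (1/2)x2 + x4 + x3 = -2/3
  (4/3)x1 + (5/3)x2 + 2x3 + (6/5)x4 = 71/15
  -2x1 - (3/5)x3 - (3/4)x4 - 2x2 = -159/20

x1 = 2, x2 = 3, x3 = 1/3, x4 = -3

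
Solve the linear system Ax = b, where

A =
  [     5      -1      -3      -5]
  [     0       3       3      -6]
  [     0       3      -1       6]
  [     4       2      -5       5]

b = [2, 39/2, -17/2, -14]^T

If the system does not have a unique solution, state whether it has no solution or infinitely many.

x_1 = -2, x_2 = 2, x_3 = -1/2, x_4 = -5/2

Row-reduce the augmented matrix:
R1 ← R1 / (5).
R4 ← R4 − 4·R1.
R2 ← R2 / (3).
R1 ← R1 + 1/5·R2.
R3 ← R3 − 3·R2.
R4 ← R4 − 14/5·R2.
R3 ← R3 / (-4).
R1 ← R1 + 2/5·R3.
R2 ← R2 − 1·R3.
R4 ← R4 + 27/5·R3.
R4 ← R4 / (-8/5).
R1 ← R1 + 13/5·R4.
R2 ← R2 − 1·R4.
R3 ← R3 + 3·R4.
Reading off the reduced rows gives x_1 = -2, x_2 = 2, x_3 = -1/2, x_4 = -5/2.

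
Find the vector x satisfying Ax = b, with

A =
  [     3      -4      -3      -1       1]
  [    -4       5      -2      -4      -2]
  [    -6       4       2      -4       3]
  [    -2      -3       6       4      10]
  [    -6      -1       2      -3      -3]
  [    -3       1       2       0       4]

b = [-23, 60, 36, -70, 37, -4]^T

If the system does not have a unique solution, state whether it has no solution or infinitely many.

no solution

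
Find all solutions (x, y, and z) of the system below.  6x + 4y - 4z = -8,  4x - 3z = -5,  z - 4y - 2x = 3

Row-reduce:
R1 ← R1 / (6).
R2 ← R2 − 4·R1.
R3 ← R3 + 2·R1.
R2 ← R2 / (-8/3).
R1 ← R1 − 2/3·R2.
R3 ← R3 + 8/3·R2.
Rank is 2 with 3 unknowns, leaving z free.

infinitely many solutions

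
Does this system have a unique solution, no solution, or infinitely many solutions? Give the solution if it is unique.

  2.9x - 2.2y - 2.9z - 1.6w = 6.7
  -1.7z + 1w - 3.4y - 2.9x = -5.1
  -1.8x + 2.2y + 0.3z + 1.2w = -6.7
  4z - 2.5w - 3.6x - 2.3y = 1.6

x = 2, y = -1, z = 1, w = -1

Row-reduce the augmented matrix:
R1 ← R1 / (29/10).
R2 ← R2 + 29/10·R1.
R3 ← R3 + 9/5·R1.
R4 ← R4 + 18/5·R1.
R2 ← R2 / (-28/5).
R1 ← R1 + 22/29·R2.
R3 ← R3 − 121/145·R2.
R4 ← R4 + 1459/290·R2.
R3 ← R3 / (-8873/4060).
R1 ← R1 + 153/406·R3.
R2 ← R2 − 23/28·R3.
R4 ← R4 − 7361/1624·R3.
R4 ← R4 / (-657223/177460).
R1 ← R1 + 4354/8873·R4.
R2 ← R2 − 2685/17746·R4.
R3 ← R3 + 477/8873·R4.
Reading off the reduced rows gives x = 2, y = -1, z = 1, w = -1.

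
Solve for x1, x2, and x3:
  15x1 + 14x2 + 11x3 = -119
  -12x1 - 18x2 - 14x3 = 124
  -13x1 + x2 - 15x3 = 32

Row-reduce the augmented matrix:
R1 ← R1 / (15).
R2 ← R2 + 12·R1.
R3 ← R3 + 13·R1.
R2 ← R2 / (-34/5).
R1 ← R1 − 14/15·R2.
R3 ← R3 − 197/15·R2.
R3 ← R3 / (-791/51).
R1 ← R1 − 1/51·R3.
R2 ← R2 − 13/17·R3.
Reading off the reduced rows gives x1 = -4, x2 = -5, x3 = 1.

x1 = -4, x2 = -5, x3 = 1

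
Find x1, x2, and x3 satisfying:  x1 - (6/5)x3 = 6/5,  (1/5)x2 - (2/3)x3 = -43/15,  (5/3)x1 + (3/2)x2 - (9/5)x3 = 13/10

x1 = 6, x2 = -1, x3 = 4

Row-reduce the augmented matrix:
R3 ← R3 − 5/3·R1.
R2 ← R2 / (1/5).
R3 ← R3 − 3/2·R2.
R3 ← R3 / (26/5).
R1 ← R1 + 6/5·R3.
R2 ← R2 + 10/3·R3.
Reading off the reduced rows gives x1 = 6, x2 = -1, x3 = 4.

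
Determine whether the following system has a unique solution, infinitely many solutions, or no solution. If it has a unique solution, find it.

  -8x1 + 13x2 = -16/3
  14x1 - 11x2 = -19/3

x1 = -3/2, x2 = -4/3

Row-reduce the augmented matrix:
R1 ← R1 / (-8).
R2 ← R2 − 14·R1.
R2 ← R2 / (47/4).
R1 ← R1 + 13/8·R2.
Reading off the reduced rows gives x1 = -3/2, x2 = -4/3.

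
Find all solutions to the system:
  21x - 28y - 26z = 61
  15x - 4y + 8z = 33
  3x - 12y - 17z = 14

infinitely many solutions

Row-reduce:
R1 ← R1 / (21).
R2 ← R2 − 15·R1.
R3 ← R3 − 3·R1.
R2 ← R2 / (16).
R1 ← R1 + 4/3·R2.
R3 ← R3 + 8·R2.
Rank is 2 with 3 unknowns, leaving z free.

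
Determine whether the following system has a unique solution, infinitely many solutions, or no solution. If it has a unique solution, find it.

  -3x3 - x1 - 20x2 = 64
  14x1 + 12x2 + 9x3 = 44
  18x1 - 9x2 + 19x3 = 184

Row-reduce the augmented matrix:
R1 ← R1 / (-1).
R2 ← R2 − 14·R1.
R3 ← R3 − 18·R1.
R2 ← R2 / (-268).
R1 ← R1 − 20·R2.
R3 ← R3 + 369·R2.
R3 ← R3 / (2797/268).
R1 ← R1 − 36/67·R3.
R2 ← R2 − 33/268·R3.
Reading off the reduced rows gives x1 = 4, x2 = -4, x3 = 4.

x1 = 4, x2 = -4, x3 = 4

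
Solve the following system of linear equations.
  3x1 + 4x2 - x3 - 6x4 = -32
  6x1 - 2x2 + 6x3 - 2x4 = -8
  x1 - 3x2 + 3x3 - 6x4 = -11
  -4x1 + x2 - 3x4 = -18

x1 = 1, x2 = -5, x3 = -3, x4 = 3

Row-reduce the augmented matrix:
R1 ← R1 / (3).
R2 ← R2 − 6·R1.
R3 ← R3 − 1·R1.
R4 ← R4 + 4·R1.
R2 ← R2 / (-10).
R1 ← R1 − 4/3·R2.
R3 ← R3 + 13/3·R2.
R4 ← R4 − 19/3·R2.
R3 ← R3 / (-2/15).
R1 ← R1 − 11/15·R3.
R2 ← R2 + 4/5·R3.
R4 ← R4 − 56/15·R3.
R4 ← R4 / (-238).
R1 ← R1 + 93/2·R4.
R2 ← R2 − 49·R4.
R3 ← R3 − 125/2·R4.
Reading off the reduced rows gives x1 = 1, x2 = -5, x3 = -3, x4 = 3.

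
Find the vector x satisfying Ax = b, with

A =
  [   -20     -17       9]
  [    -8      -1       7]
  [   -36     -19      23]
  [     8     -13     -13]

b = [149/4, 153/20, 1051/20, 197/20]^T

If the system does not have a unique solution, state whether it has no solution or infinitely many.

x_1 = -4/5, x_2 = -5/4, x_3 = 0

Row-reduce the augmented matrix:
R1 ← R1 / (-20).
R2 ← R2 + 8·R1.
R3 ← R3 + 36·R1.
R4 ← R4 − 8·R1.
R2 ← R2 / (29/5).
R1 ← R1 − 17/20·R2.
R3 ← R3 − 58/5·R2.
R4 ← R4 + 99/5·R2.
Swap R3 and R4.
R3 ← R3 / (64/29).
R1 ← R1 + 55/58·R3.
R2 ← R2 − 17/29·R3.
R4 reduces to 0 = 0, so the extra equation is consistent.
Reading off the reduced rows gives x_1 = -4/5, x_2 = -5/4, x_3 = 0.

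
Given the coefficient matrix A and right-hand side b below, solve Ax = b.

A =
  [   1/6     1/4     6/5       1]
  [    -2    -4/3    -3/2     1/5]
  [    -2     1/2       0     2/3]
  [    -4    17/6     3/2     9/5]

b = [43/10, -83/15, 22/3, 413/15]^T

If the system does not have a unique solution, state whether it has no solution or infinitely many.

Row-reduce:
R1 ← R1 / (1/6).
R2 ← R2 + 2·R1.
R3 ← R3 + 2·R1.
R4 ← R4 + 4·R1.
R2 ← R2 / (5/3).
R1 ← R1 − 3/2·R2.
R3 ← R3 − 7/2·R2.
R4 ← R4 − 53/6·R2.
R3 ← R3 / (-1269/100).
R1 ← R1 + 441/100·R3.
R2 ← R2 − 387/50·R3.
R4 ← R4 + 3807/100·R3.
Rank is 3 with 4 unknowns, leaving x_4 free.

infinitely many solutions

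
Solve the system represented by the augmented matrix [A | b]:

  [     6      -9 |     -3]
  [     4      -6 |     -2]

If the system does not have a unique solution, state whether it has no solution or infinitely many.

infinitely many solutions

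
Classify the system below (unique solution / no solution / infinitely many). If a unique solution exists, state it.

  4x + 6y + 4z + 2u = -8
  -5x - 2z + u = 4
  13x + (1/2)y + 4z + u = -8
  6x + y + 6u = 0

Row-reduce:
R1 ← R1 / (4).
R2 ← R2 + 5·R1.
R3 ← R3 − 13·R1.
R4 ← R4 − 6·R1.
R2 ← R2 / (15/2).
R1 ← R1 − 3/2·R2.
R3 ← R3 + 19·R2.
R4 ← R4 + 8·R2.
R3 ← R3 / (-7/5).
R1 ← R1 − 2/5·R3.
R2 ← R2 − 2/5·R3.
R4 ← R4 + 14/5·R3.
Rank is 3 with 4 unknowns, leaving u free.

infinitely many solutions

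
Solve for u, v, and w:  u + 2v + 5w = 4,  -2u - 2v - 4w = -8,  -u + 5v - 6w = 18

Row-reduce the augmented matrix:
R2 ← R2 + 2·R1.
R3 ← R3 + 1·R1.
R2 ← R2 / (2).
R1 ← R1 − 2·R2.
R3 ← R3 − 7·R2.
R3 ← R3 / (-22).
R1 ← R1 + 1·R3.
R2 ← R2 − 3·R3.
Reading off the reduced rows gives u = 3, v = 3, w = -1.

u = 3, v = 3, w = -1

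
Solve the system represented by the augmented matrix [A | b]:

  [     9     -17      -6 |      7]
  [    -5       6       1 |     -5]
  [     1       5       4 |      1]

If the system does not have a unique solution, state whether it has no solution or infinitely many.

no solution

Row-reduce:
R1 ← R1 / (9).
R2 ← R2 + 5·R1.
R3 ← R3 − 1·R1.
R2 ← R2 / (-31/9).
R1 ← R1 + 17/9·R2.
R3 ← R3 − 62/9·R2.
Row 3 reduces to 0 = -2, a contradiction. The system is inconsistent.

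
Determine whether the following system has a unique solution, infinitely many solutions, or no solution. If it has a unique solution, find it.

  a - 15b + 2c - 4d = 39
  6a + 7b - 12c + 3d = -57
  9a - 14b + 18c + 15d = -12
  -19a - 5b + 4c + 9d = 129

a = -6, b = -3, c = 0, d = 0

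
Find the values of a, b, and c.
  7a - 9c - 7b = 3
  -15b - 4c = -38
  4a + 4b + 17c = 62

Row-reduce the augmented matrix:
R1 ← R1 / (7).
R3 ← R3 − 4·R1.
R2 ← R2 / (-15).
R1 ← R1 + 1·R2.
R3 ← R3 − 8·R2.
R3 ← R3 / (2101/105).
R1 ← R1 + 107/105·R3.
R2 ← R2 − 4/15·R3.
Reading off the reduced rows gives a = 5, b = 2, c = 2.

a = 5, b = 2, c = 2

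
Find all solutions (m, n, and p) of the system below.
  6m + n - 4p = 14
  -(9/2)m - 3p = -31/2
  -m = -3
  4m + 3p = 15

Row-reduce:
R1 ← R1 / (6).
R2 ← R2 + 9/2·R1.
R3 ← R3 + 1·R1.
R4 ← R4 − 4·R1.
R2 ← R2 / (3/4).
R1 ← R1 − 1/6·R2.
R3 ← R3 − 1/6·R2.
R4 ← R4 + 2/3·R2.
R3 ← R3 / (2/3).
R1 ← R1 − 2/3·R3.
R2 ← R2 + 8·R3.
R4 ← R4 − 1/3·R3.
Row 4 reduces to 0 = 1, a contradiction. The system is inconsistent.

no solution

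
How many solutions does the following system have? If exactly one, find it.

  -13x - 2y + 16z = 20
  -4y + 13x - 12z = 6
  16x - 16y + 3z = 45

x = -2, y = -5, z = -1

Row-reduce the augmented matrix:
R1 ← R1 / (-13).
R2 ← R2 − 13·R1.
R3 ← R3 − 16·R1.
R2 ← R2 / (-6).
R1 ← R1 − 2/13·R2.
R3 ← R3 + 240/13·R2.
R3 ← R3 / (135/13).
R1 ← R1 + 44/39·R3.
R2 ← R2 + 2/3·R3.
Reading off the reduced rows gives x = -2, y = -5, z = -1.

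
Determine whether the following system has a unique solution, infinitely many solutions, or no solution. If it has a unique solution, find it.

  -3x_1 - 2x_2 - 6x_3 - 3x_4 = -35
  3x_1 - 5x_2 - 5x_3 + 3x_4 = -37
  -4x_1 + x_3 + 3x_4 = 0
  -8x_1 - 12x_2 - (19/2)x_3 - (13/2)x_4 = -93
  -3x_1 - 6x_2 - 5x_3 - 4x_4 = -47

Row-reduce:
R1 ← R1 / (-3).
R2 ← R2 − 3·R1.
R3 ← R3 + 4·R1.
R4 ← R4 + 8·R1.
R5 ← R5 + 3·R1.
R2 ← R2 / (-7).
R1 ← R1 − 2/3·R2.
R3 ← R3 − 8/3·R2.
R4 ← R4 + 20/3·R2.
R5 ← R5 + 4·R2.
R3 ← R3 / (101/21).
R1 ← R1 − 20/21·R3.
R2 ← R2 − 11/7·R3.
R4 ← R4 − 713/42·R3.
R5 ← R5 − 51/7·R3.
R4 ← R4 / (-2344/101).
R1 ← R1 + 39/101·R4.
R2 ← R2 + 231/101·R4.
R3 ← R3 − 147/101·R4.
R5 ← R5 + 1172/101·R4.
Row 5 reduces to 0 = -1/2, a contradiction. The system is inconsistent.

no solution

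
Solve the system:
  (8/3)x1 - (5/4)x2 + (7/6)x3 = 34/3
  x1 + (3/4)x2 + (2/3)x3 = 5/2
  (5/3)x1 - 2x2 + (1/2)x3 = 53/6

infinitely many solutions

Row-reduce:
R1 ← R1 / (8/3).
R2 ← R2 − 1·R1.
R3 ← R3 − 5/3·R1.
R2 ← R2 / (39/32).
R1 ← R1 + 15/32·R2.
R3 ← R3 + 39/32·R2.
Rank is 2 with 3 unknowns, leaving x3 free.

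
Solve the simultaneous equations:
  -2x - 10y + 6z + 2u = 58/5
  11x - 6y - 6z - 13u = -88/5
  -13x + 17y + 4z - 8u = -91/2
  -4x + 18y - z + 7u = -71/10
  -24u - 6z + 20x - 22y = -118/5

Row-reduce the augmented matrix:
R1 ← R1 / (-2).
R2 ← R2 − 11·R1.
R3 ← R3 + 13·R1.
R4 ← R4 + 4·R1.
R5 ← R5 − 20·R1.
R2 ← R2 / (-61).
R1 ← R1 − 5·R2.
R3 ← R3 − 82·R2.
R4 ← R4 − 38·R2.
R5 ← R5 + 122·R2.
R3 ← R3 / (79/61).
R1 ← R1 + 48/61·R3.
R2 ← R2 + 27/61·R3.
R4 ← R4 − 233/61·R3.
R4 ← R4 / (5658/79).
R1 ← R1 + 1229/79·R4.
R2 ← R2 + 637/79·R4.
R3 ← R3 + 1445/79·R4.
R5 reduces to 0 = 0, so the extra equation is consistent.
Reading off the reduced rows gives x = -2/5, y = -3/2, z = -3/2, u = 12/5.

x = -2/5, y = -3/2, z = -3/2, u = 12/5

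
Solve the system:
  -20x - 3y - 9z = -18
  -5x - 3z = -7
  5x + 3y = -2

no solution

Row-reduce:
R1 ← R1 / (-20).
R2 ← R2 + 5·R1.
R3 ← R3 − 5·R1.
R2 ← R2 / (3/4).
R1 ← R1 − 3/20·R2.
R3 ← R3 − 9/4·R2.
Row 3 reduces to 0 = 1, a contradiction. The system is inconsistent.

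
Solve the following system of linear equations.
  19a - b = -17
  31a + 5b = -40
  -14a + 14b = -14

no solution

Row-reduce:
R1 ← R1 / (19).
R2 ← R2 − 31·R1.
R3 ← R3 + 14·R1.
R2 ← R2 / (126/19).
R1 ← R1 + 1/19·R2.
R3 ← R3 − 252/19·R2.
Row 3 reduces to 0 = -2, a contradiction. The system is inconsistent.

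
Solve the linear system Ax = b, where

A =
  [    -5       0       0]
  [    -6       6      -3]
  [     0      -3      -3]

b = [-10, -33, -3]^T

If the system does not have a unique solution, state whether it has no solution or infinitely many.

Row-reduce the augmented matrix:
R1 ← R1 / (-5).
R2 ← R2 + 6·R1.
R2 ← R2 / (6).
R3 ← R3 + 3·R2.
R3 ← R3 / (-9/2).
R2 ← R2 + 1/2·R3.
Reading off the reduced rows gives x_1 = 2, x_2 = -2, x_3 = 3.

x_1 = 2, x_2 = -2, x_3 = 3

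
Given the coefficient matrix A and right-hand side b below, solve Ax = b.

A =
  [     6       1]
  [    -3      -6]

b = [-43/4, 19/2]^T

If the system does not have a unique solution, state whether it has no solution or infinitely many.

Row-reduce the augmented matrix:
R1 ← R1 / (6).
R2 ← R2 + 3·R1.
R2 ← R2 / (-11/2).
R1 ← R1 − 1/6·R2.
Reading off the reduced rows gives x_1 = -5/3, x_2 = -3/4.

x_1 = -5/3, x_2 = -3/4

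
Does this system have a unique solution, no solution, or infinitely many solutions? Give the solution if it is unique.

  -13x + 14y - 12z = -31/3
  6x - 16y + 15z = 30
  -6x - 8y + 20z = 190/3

Row-reduce the augmented matrix:
R1 ← R1 / (-13).
R2 ← R2 − 6·R1.
R3 ← R3 + 6·R1.
R2 ← R2 / (-124/13).
R1 ← R1 + 14/13·R2.
R3 ← R3 + 188/13·R2.
R3 ← R3 / (347/31).
R1 ← R1 + 9/62·R3.
R2 ← R2 + 123/124·R3.
Reading off the reduced rows gives x = -5/3, y = 0, z = 8/3.

x = -5/3, y = 0, z = 8/3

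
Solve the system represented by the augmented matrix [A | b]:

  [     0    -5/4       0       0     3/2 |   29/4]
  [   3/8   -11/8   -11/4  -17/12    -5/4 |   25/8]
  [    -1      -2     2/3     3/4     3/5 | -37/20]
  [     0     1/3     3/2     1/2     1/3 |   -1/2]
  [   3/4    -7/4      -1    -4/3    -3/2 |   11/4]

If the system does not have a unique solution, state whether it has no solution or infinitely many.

no solution

Row-reduce:
Swap R1 and R2.
R1 ← R1 / (3/8).
R3 ← R3 + 1·R1.
R5 ← R5 − 3/4·R1.
R2 ← R2 / (-5/4).
R1 ← R1 + 11/3·R2.
R3 ← R3 + 17/3·R2.
R4 ← R4 − 1/3·R2.
R5 ← R5 − 1·R2.
R3 ← R3 / (-20/3).
R1 ← R1 + 22/3·R3.
R4 ← R4 − 3/2·R3.
R5 ← R5 − 9/2·R3.
R4 ← R4 / (-29/160).
R1 ← R1 + 161/360·R4.
R3 ← R3 − 109/240·R4.
R5 ← R5 + 87/160·R4.
Row 5 reduces to 0 = -2, a contradiction. The system is inconsistent.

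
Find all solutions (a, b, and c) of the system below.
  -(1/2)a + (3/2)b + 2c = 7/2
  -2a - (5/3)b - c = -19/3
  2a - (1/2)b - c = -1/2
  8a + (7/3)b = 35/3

Row-reduce the augmented matrix:
R1 ← R1 / (-1/2).
R2 ← R2 + 2·R1.
R3 ← R3 − 2·R1.
R4 ← R4 − 8·R1.
R2 ← R2 / (-23/3).
R1 ← R1 + 3·R2.
R3 ← R3 − 11/2·R2.
R4 ← R4 − 79/3·R2.
R3 ← R3 / (25/46).
R1 ← R1 + 11/23·R3.
R2 ← R2 − 27/23·R3.
R4 ← R4 − 25/23·R3.
R4 reduces to 0 = 0, so the extra equation is consistent.
Reading off the reduced rows gives a = 0, b = 5, c = -2.

a = 0, b = 5, c = -2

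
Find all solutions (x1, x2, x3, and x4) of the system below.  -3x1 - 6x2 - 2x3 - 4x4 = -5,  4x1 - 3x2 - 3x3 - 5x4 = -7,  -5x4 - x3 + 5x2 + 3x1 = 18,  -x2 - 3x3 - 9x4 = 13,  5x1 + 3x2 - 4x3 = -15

Row-reduce the augmented matrix:
R1 ← R1 / (-3).
R2 ← R2 − 4·R1.
R3 ← R3 − 3·R1.
R5 ← R5 − 5·R1.
R2 ← R2 / (-11).
R1 ← R1 − 2·R2.
R3 ← R3 + 1·R2.
R4 ← R4 + 1·R2.
R5 ← R5 + 7·R2.
R3 ← R3 / (-82/33).
R1 ← R1 + 4/11·R3.
R2 ← R2 − 17/33·R3.
R4 ← R4 + 82/33·R3.
R5 ← R5 + 41/11·R3.
Swap R4 and R5.
R4 ← R4 / (12).
R1 ← R1 − 26/41·R4.
R2 ← R2 + 30/41·R4.
R3 ← R3 − 133/41·R4.
R5 reduces to 0 = 0, so the extra equation is consistent.
Reading off the reduced rows gives x1 = -1, x2 = 2, x3 = 4, x4 = -3.

x1 = -1, x2 = 2, x3 = 4, x4 = -3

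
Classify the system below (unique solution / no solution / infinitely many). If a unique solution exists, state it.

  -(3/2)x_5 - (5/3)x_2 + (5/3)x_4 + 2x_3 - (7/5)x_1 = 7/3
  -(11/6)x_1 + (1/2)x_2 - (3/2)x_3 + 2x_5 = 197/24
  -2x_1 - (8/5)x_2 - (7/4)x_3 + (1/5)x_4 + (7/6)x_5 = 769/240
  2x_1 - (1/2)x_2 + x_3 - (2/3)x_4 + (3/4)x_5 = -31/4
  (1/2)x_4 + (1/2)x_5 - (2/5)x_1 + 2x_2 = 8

Row-reduce the augmented matrix:
R1 ← R1 / (-7/5).
R2 ← R2 + 11/6·R1.
R3 ← R3 + 2·R1.
R4 ← R4 − 2·R1.
R5 ← R5 + 2/5·R1.
R2 ← R2 / (169/63).
R1 ← R1 − 25/21·R2.
R3 ← R3 − 82/105·R2.
R4 ← R4 + 121/42·R2.
R5 ← R5 − 52/21·R2.
R3 ← R3 / (-11519/3380).
R1 ← R1 − 135/338·R3.
R2 ← R2 + 519/338·R3.
R4 ← R4 + 383/676·R3.
R5 ← R5 − 42/13·R3.
R4 ← R4 / (-51523/138228).
R1 ← R1 + 9285/23038·R4.
R2 ← R2 + 2701/23038·R4.
R3 ← R3 − 5224/11519·R4.
R5 ← R5 − 13207/23038·R4.
R5 ← R5 / (652747/206092).
R1 ← R1 + 324105/103046·R5.
R2 ← R2 + 29025/103046·R5.
R3 ← R3 − 373588/154569·R5.
R4 ← R4 + 692885/103046·R5.
Reading off the reduced rows gives x_1 = -5/2, x_2 = 5/2, x_3 = -1/4, x_4 = 3, x_5 = 1.

x_1 = -5/2, x_2 = 5/2, x_3 = -1/4, x_4 = 3, x_5 = 1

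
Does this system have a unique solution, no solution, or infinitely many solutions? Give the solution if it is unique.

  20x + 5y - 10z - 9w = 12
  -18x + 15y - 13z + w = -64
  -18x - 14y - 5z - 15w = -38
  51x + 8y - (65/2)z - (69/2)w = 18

Row-reduce:
R1 ← R1 / (20).
R2 ← R2 + 18·R1.
R3 ← R3 + 18·R1.
R4 ← R4 − 51·R1.
R2 ← R2 / (39/2).
R1 ← R1 − 1/4·R2.
R3 ← R3 + 19/2·R2.
R4 ← R4 + 19/4·R2.
R3 ← R3 / (-964/39).
R1 ← R1 + 17/78·R3.
R2 ← R2 + 44/39·R3.
R4 ← R4 + 482/39·R3.
Row 4 reduces to 0 = 1, a contradiction. The system is inconsistent.

no solution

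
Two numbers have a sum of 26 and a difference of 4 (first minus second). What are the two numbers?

first number: 15, second number: 11

Let x = first number, y = second number.
  x + y = 26
  -y + x = 4
Row-reduce the augmented matrix:
R2 ← R2 − 1·R1.
R2 ← R2 / (-2).
R1 ← R1 − 1·R2.
Reading off the reduced rows gives x = 15, y = 11.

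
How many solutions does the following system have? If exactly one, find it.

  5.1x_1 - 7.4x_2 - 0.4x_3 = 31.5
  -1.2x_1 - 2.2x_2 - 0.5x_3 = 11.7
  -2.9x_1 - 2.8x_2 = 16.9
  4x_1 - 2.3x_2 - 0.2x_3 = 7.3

Row-reduce the augmented matrix:
R1 ← R1 / (51/10).
R2 ← R2 + 6/5·R1.
R3 ← R3 + 29/10·R1.
R4 ← R4 − 4·R1.
R2 ← R2 / (-67/17).
R1 ← R1 + 74/51·R2.
R3 ← R3 + 1787/255·R2.
R4 ← R4 − 1787/510·R2.
R3 ← R3 / (2777/3350).
R1 ← R1 − 47/335·R3.
R2 ← R2 − 101/670·R3.
R4 ← R4 + 2777/6700·R3.
R4 reduces to 0 = 0, so the extra equation is consistent.
Reading off the reduced rows gives x_1 = -1, x_2 = -5, x_3 = 1.

x_1 = -1, x_2 = -5, x_3 = 1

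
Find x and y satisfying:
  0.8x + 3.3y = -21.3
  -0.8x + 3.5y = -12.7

Row-reduce the augmented matrix:
R1 ← R1 / (4/5).
R2 ← R2 + 4/5·R1.
R2 ← R2 / (34/5).
R1 ← R1 − 33/8·R2.
Reading off the reduced rows gives x = -6, y = -5.

x = -6, y = -5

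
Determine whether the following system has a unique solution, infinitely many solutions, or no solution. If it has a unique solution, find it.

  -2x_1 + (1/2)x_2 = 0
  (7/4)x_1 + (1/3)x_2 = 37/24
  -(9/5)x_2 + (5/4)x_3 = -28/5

x_1 = 1/2, x_2 = 2, x_3 = -8/5

Row-reduce the augmented matrix:
R1 ← R1 / (-2).
R2 ← R2 − 7/4·R1.
R2 ← R2 / (37/48).
R1 ← R1 + 1/4·R2.
R3 ← R3 + 9/5·R2.
R3 ← R3 / (5/4).
Reading off the reduced rows gives x_1 = 1/2, x_2 = 2, x_3 = -8/5.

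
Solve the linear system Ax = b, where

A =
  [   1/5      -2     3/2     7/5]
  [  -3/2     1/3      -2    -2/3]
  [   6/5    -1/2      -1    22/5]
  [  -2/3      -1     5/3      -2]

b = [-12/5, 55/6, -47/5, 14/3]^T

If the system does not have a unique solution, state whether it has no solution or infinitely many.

infinitely many solutions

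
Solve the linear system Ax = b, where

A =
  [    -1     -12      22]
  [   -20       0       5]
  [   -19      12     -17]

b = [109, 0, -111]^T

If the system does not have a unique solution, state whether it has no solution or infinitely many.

Row-reduce:
R1 ← R1 / (-1).
R2 ← R2 + 20·R1.
R3 ← R3 + 19·R1.
R2 ← R2 / (240).
R1 ← R1 − 12·R2.
R3 ← R3 − 240·R2.
Row 3 reduces to 0 = -2, a contradiction. The system is inconsistent.

no solution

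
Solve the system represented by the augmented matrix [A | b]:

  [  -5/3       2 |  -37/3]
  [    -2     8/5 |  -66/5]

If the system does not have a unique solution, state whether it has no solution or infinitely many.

Row-reduce the augmented matrix:
R1 ← R1 / (-5/3).
R2 ← R2 + 2·R1.
R2 ← R2 / (-4/5).
R1 ← R1 + 6/5·R2.
Reading off the reduced rows gives x_1 = 5, x_2 = -2.

x_1 = 5, x_2 = -2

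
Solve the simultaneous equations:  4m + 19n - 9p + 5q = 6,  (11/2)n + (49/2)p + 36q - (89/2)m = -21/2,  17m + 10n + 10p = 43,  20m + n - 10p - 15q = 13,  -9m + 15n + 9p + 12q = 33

Row-reduce:
R1 ← R1 / (4).
R2 ← R2 + 89/2·R1.
R3 ← R3 − 17·R1.
R4 ← R4 − 20·R1.
R5 ← R5 + 9·R1.
R2 ← R2 / (1735/8).
R1 ← R1 − 19/4·R2.
R3 ← R3 + 283/4·R2.
R4 ← R4 + 94·R2.
R5 ← R5 − 231/4·R2.
R3 ← R3 / (8182/347).
R1 ← R1 + 206/347·R3.
R2 ← R2 + 121/347·R3.
R4 ← R4 − 771/347·R3.
R5 ← R5 − 3084/347·R3.
R4 ← R4 / (-45051/40910).
R1 ← R1 + 2206/4091·R4.
R2 ← R2 − 22511/40910·R4.
R3 ← R3 − 14991/40910·R4.
R5 ← R5 + 90102/20455·R4.
Row 5 reduces to 0 = 2, a contradiction. The system is inconsistent.

no solution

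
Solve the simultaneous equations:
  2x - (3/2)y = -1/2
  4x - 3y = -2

Row-reduce:
R1 ← R1 / (2).
R2 ← R2 − 4·R1.
Row 2 reduces to 0 = -1, a contradiction. The system is inconsistent.

no solution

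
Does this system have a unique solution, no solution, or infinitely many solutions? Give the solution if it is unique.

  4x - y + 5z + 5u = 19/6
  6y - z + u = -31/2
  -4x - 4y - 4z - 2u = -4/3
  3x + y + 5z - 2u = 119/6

x = 1, y = -5/3, z = 5/2, u = -3

Row-reduce the augmented matrix:
R1 ← R1 / (4).
R3 ← R3 + 4·R1.
R4 ← R4 − 3·R1.
R2 ← R2 / (6).
R1 ← R1 + 1/4·R2.
R3 ← R3 + 5·R2.
R4 ← R4 − 7/4·R2.
R3 ← R3 / (1/6).
R1 ← R1 − 29/24·R3.
R2 ← R2 + 1/6·R3.
R4 ← R4 − 37/24·R3.
R4 ← R4 / (-83/2).
R1 ← R1 + 53/2·R4.
R2 ← R2 − 4·R4.
R3 ← R3 − 23·R4.
Reading off the reduced rows gives x = 1, y = -5/3, z = 5/2, u = -3.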